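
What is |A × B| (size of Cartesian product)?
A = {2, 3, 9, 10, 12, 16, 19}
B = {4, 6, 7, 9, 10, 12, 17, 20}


Set A = {2, 3, 9, 10, 12, 16, 19} has 7 elements.
Set B = {4, 6, 7, 9, 10, 12, 17, 20} has 8 elements.
|A × B| = |A| × |B| = 7 × 8 = 56

56


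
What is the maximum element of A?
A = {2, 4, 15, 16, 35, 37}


Set A = {2, 4, 15, 16, 35, 37}
Elements in ascending order: 2, 4, 15, 16, 35, 37
The largest element is 37.

37


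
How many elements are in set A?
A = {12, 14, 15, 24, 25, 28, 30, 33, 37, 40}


Set A = {12, 14, 15, 24, 25, 28, 30, 33, 37, 40}
Listing elements: 12, 14, 15, 24, 25, 28, 30, 33, 37, 40
Counting: 10 elements
|A| = 10

10


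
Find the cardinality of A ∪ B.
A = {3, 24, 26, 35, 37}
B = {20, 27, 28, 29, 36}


Set A = {3, 24, 26, 35, 37}, |A| = 5
Set B = {20, 27, 28, 29, 36}, |B| = 5
A ∩ B = {}, |A ∩ B| = 0
|A ∪ B| = |A| + |B| - |A ∩ B| = 5 + 5 - 0 = 10

10


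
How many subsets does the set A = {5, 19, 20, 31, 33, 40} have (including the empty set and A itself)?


Set A = {5, 19, 20, 31, 33, 40}
|A| = 6
The power set P(A) contains all subsets of A.
|P(A)| = 2^|A| = 2^6 = 64

64


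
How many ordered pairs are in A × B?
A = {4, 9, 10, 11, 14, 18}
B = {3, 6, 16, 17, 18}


Set A = {4, 9, 10, 11, 14, 18} has 6 elements.
Set B = {3, 6, 16, 17, 18} has 5 elements.
|A × B| = |A| × |B| = 6 × 5 = 30

30


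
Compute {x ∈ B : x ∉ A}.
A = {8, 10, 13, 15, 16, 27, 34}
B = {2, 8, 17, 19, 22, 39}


Set A = {8, 10, 13, 15, 16, 27, 34}
Set B = {2, 8, 17, 19, 22, 39}
Check each element of B against A:
2 ∉ A (include), 8 ∈ A, 17 ∉ A (include), 19 ∉ A (include), 22 ∉ A (include), 39 ∉ A (include)
Elements of B not in A: {2, 17, 19, 22, 39}

{2, 17, 19, 22, 39}


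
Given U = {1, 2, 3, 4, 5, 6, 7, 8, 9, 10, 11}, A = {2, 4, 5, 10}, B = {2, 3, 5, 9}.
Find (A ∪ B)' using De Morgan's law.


U = {1, 2, 3, 4, 5, 6, 7, 8, 9, 10, 11}
A = {2, 4, 5, 10}, B = {2, 3, 5, 9}
A ∪ B = {2, 3, 4, 5, 9, 10}
(A ∪ B)' = U \ (A ∪ B) = {1, 6, 7, 8, 11}
Verification via A' ∩ B': A' = {1, 3, 6, 7, 8, 9, 11}, B' = {1, 4, 6, 7, 8, 10, 11}
A' ∩ B' = {1, 6, 7, 8, 11} ✓

{1, 6, 7, 8, 11}


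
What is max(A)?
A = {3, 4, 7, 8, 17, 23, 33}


Set A = {3, 4, 7, 8, 17, 23, 33}
Elements in ascending order: 3, 4, 7, 8, 17, 23, 33
The largest element is 33.

33


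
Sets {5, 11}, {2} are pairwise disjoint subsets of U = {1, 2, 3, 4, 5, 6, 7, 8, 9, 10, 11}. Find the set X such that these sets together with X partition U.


U = {1, 2, 3, 4, 5, 6, 7, 8, 9, 10, 11}
Shown blocks: {5, 11}, {2}
A partition's blocks are pairwise disjoint and cover U, so the missing block = U \ (union of shown blocks).
Union of shown blocks: {2, 5, 11}
Missing block = U \ (union) = {1, 3, 4, 6, 7, 8, 9, 10}

{1, 3, 4, 6, 7, 8, 9, 10}


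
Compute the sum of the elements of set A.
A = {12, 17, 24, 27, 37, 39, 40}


Set A = {12, 17, 24, 27, 37, 39, 40}
Sum = 12 + 17 + 24 + 27 + 37 + 39 + 40 = 196

196


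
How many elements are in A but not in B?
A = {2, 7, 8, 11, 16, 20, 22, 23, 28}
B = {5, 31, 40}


Set A = {2, 7, 8, 11, 16, 20, 22, 23, 28}
Set B = {5, 31, 40}
A \ B = {2, 7, 8, 11, 16, 20, 22, 23, 28}
|A \ B| = 9

9


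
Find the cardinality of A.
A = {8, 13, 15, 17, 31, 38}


Set A = {8, 13, 15, 17, 31, 38}
Listing elements: 8, 13, 15, 17, 31, 38
Counting: 6 elements
|A| = 6

6


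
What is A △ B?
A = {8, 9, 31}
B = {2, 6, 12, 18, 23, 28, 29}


Set A = {8, 9, 31}
Set B = {2, 6, 12, 18, 23, 28, 29}
A △ B = (A \ B) ∪ (B \ A)
Elements in A but not B: {8, 9, 31}
Elements in B but not A: {2, 6, 12, 18, 23, 28, 29}
A △ B = {2, 6, 8, 9, 12, 18, 23, 28, 29, 31}

{2, 6, 8, 9, 12, 18, 23, 28, 29, 31}


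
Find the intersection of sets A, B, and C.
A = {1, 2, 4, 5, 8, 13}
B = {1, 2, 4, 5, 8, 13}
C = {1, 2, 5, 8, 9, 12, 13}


Set A = {1, 2, 4, 5, 8, 13}
Set B = {1, 2, 4, 5, 8, 13}
Set C = {1, 2, 5, 8, 9, 12, 13}
First, A ∩ B = {1, 2, 4, 5, 8, 13}
Then, (A ∩ B) ∩ C = {1, 2, 5, 8, 13}

{1, 2, 5, 8, 13}


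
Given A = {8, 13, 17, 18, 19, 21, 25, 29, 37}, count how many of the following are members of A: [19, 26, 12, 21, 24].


Set A = {8, 13, 17, 18, 19, 21, 25, 29, 37}
Candidates: [19, 26, 12, 21, 24]
Check each candidate:
19 ∈ A, 26 ∉ A, 12 ∉ A, 21 ∈ A, 24 ∉ A
Count of candidates in A: 2

2


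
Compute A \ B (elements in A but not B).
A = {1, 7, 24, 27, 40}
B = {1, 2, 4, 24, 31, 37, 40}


Set A = {1, 7, 24, 27, 40}
Set B = {1, 2, 4, 24, 31, 37, 40}
A \ B includes elements in A that are not in B.
Check each element of A:
1 (in B, remove), 7 (not in B, keep), 24 (in B, remove), 27 (not in B, keep), 40 (in B, remove)
A \ B = {7, 27}

{7, 27}


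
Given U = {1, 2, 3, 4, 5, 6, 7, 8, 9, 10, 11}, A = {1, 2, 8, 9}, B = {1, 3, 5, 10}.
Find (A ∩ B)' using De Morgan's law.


U = {1, 2, 3, 4, 5, 6, 7, 8, 9, 10, 11}
A = {1, 2, 8, 9}, B = {1, 3, 5, 10}
A ∩ B = {1}
(A ∩ B)' = U \ (A ∩ B) = {2, 3, 4, 5, 6, 7, 8, 9, 10, 11}
Verification via A' ∪ B': A' = {3, 4, 5, 6, 7, 10, 11}, B' = {2, 4, 6, 7, 8, 9, 11}
A' ∪ B' = {2, 3, 4, 5, 6, 7, 8, 9, 10, 11} ✓

{2, 3, 4, 5, 6, 7, 8, 9, 10, 11}


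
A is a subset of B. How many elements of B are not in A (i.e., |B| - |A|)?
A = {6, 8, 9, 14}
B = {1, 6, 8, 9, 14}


Set A = {6, 8, 9, 14}, |A| = 4
Set B = {1, 6, 8, 9, 14}, |B| = 5
Since A ⊆ B: B \ A = {1}
|B| - |A| = 5 - 4 = 1

1


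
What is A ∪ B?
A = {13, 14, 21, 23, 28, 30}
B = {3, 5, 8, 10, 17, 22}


Set A = {13, 14, 21, 23, 28, 30}
Set B = {3, 5, 8, 10, 17, 22}
A ∪ B includes all elements in either set.
Elements from A: {13, 14, 21, 23, 28, 30}
Elements from B not already included: {3, 5, 8, 10, 17, 22}
A ∪ B = {3, 5, 8, 10, 13, 14, 17, 21, 22, 23, 28, 30}

{3, 5, 8, 10, 13, 14, 17, 21, 22, 23, 28, 30}


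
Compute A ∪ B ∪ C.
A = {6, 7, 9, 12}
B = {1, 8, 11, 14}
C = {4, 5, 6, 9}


Set A = {6, 7, 9, 12}
Set B = {1, 8, 11, 14}
Set C = {4, 5, 6, 9}
First, A ∪ B = {1, 6, 7, 8, 9, 11, 12, 14}
Then, (A ∪ B) ∪ C = {1, 4, 5, 6, 7, 8, 9, 11, 12, 14}

{1, 4, 5, 6, 7, 8, 9, 11, 12, 14}


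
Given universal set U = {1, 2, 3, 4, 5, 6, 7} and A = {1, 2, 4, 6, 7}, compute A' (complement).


Universal set U = {1, 2, 3, 4, 5, 6, 7}
Set A = {1, 2, 4, 6, 7}
A' = U \ A = elements in U but not in A
Checking each element of U:
1 (in A, exclude), 2 (in A, exclude), 3 (not in A, include), 4 (in A, exclude), 5 (not in A, include), 6 (in A, exclude), 7 (in A, exclude)
A' = {3, 5}

{3, 5}


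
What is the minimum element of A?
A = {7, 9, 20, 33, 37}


Set A = {7, 9, 20, 33, 37}
Elements in ascending order: 7, 9, 20, 33, 37
The smallest element is 7.

7


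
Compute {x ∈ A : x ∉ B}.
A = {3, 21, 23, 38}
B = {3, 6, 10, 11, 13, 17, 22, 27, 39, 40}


Set A = {3, 21, 23, 38}
Set B = {3, 6, 10, 11, 13, 17, 22, 27, 39, 40}
Check each element of A against B:
3 ∈ B, 21 ∉ B (include), 23 ∉ B (include), 38 ∉ B (include)
Elements of A not in B: {21, 23, 38}

{21, 23, 38}


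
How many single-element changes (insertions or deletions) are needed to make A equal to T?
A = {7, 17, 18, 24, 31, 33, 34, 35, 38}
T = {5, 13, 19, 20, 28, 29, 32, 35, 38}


Set A = {7, 17, 18, 24, 31, 33, 34, 35, 38}
Set T = {5, 13, 19, 20, 28, 29, 32, 35, 38}
Elements to remove from A (in A, not in T): {7, 17, 18, 24, 31, 33, 34} → 7 removals
Elements to add to A (in T, not in A): {5, 13, 19, 20, 28, 29, 32} → 7 additions
Total edits = 7 + 7 = 14

14


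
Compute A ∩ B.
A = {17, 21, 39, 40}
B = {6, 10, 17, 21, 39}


Set A = {17, 21, 39, 40}
Set B = {6, 10, 17, 21, 39}
A ∩ B includes only elements in both sets.
Check each element of A against B:
17 ✓, 21 ✓, 39 ✓, 40 ✗
A ∩ B = {17, 21, 39}

{17, 21, 39}


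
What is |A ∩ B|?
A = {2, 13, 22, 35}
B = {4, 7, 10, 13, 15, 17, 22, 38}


Set A = {2, 13, 22, 35}
Set B = {4, 7, 10, 13, 15, 17, 22, 38}
A ∩ B = {13, 22}
|A ∩ B| = 2

2


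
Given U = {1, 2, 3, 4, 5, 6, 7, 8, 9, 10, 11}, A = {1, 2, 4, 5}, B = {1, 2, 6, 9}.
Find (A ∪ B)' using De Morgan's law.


U = {1, 2, 3, 4, 5, 6, 7, 8, 9, 10, 11}
A = {1, 2, 4, 5}, B = {1, 2, 6, 9}
A ∪ B = {1, 2, 4, 5, 6, 9}
(A ∪ B)' = U \ (A ∪ B) = {3, 7, 8, 10, 11}
Verification via A' ∩ B': A' = {3, 6, 7, 8, 9, 10, 11}, B' = {3, 4, 5, 7, 8, 10, 11}
A' ∩ B' = {3, 7, 8, 10, 11} ✓

{3, 7, 8, 10, 11}


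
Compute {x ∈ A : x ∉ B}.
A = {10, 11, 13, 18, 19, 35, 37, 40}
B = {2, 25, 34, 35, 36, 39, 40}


Set A = {10, 11, 13, 18, 19, 35, 37, 40}
Set B = {2, 25, 34, 35, 36, 39, 40}
Check each element of A against B:
10 ∉ B (include), 11 ∉ B (include), 13 ∉ B (include), 18 ∉ B (include), 19 ∉ B (include), 35 ∈ B, 37 ∉ B (include), 40 ∈ B
Elements of A not in B: {10, 11, 13, 18, 19, 37}

{10, 11, 13, 18, 19, 37}


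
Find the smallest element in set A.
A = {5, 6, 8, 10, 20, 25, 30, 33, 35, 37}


Set A = {5, 6, 8, 10, 20, 25, 30, 33, 35, 37}
Elements in ascending order: 5, 6, 8, 10, 20, 25, 30, 33, 35, 37
The smallest element is 5.

5


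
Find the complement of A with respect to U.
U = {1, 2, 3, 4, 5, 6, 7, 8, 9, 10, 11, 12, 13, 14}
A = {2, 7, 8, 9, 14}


Universal set U = {1, 2, 3, 4, 5, 6, 7, 8, 9, 10, 11, 12, 13, 14}
Set A = {2, 7, 8, 9, 14}
A' = U \ A = elements in U but not in A
Checking each element of U:
1 (not in A, include), 2 (in A, exclude), 3 (not in A, include), 4 (not in A, include), 5 (not in A, include), 6 (not in A, include), 7 (in A, exclude), 8 (in A, exclude), 9 (in A, exclude), 10 (not in A, include), 11 (not in A, include), 12 (not in A, include), 13 (not in A, include), 14 (in A, exclude)
A' = {1, 3, 4, 5, 6, 10, 11, 12, 13}

{1, 3, 4, 5, 6, 10, 11, 12, 13}


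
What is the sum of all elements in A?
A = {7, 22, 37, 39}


Set A = {7, 22, 37, 39}
Sum = 7 + 22 + 37 + 39 = 105

105


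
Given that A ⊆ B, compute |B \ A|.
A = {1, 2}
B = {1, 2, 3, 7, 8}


Set A = {1, 2}, |A| = 2
Set B = {1, 2, 3, 7, 8}, |B| = 5
Since A ⊆ B: B \ A = {3, 7, 8}
|B| - |A| = 5 - 2 = 3

3


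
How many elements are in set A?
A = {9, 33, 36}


Set A = {9, 33, 36}
Listing elements: 9, 33, 36
Counting: 3 elements
|A| = 3

3


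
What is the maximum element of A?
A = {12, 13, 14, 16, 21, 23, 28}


Set A = {12, 13, 14, 16, 21, 23, 28}
Elements in ascending order: 12, 13, 14, 16, 21, 23, 28
The largest element is 28.

28


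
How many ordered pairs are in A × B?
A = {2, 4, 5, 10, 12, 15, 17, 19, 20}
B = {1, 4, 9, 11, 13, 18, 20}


Set A = {2, 4, 5, 10, 12, 15, 17, 19, 20} has 9 elements.
Set B = {1, 4, 9, 11, 13, 18, 20} has 7 elements.
|A × B| = |A| × |B| = 9 × 7 = 63

63


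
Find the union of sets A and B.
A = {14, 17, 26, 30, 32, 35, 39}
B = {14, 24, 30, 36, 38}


Set A = {14, 17, 26, 30, 32, 35, 39}
Set B = {14, 24, 30, 36, 38}
A ∪ B includes all elements in either set.
Elements from A: {14, 17, 26, 30, 32, 35, 39}
Elements from B not already included: {24, 36, 38}
A ∪ B = {14, 17, 24, 26, 30, 32, 35, 36, 38, 39}

{14, 17, 24, 26, 30, 32, 35, 36, 38, 39}


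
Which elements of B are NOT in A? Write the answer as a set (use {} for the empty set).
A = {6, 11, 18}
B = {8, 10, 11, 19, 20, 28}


Set A = {6, 11, 18}
Set B = {8, 10, 11, 19, 20, 28}
Check each element of B against A:
8 ∉ A (include), 10 ∉ A (include), 11 ∈ A, 19 ∉ A (include), 20 ∉ A (include), 28 ∉ A (include)
Elements of B not in A: {8, 10, 19, 20, 28}

{8, 10, 19, 20, 28}


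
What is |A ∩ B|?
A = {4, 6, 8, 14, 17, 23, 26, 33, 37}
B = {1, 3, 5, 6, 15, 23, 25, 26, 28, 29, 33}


Set A = {4, 6, 8, 14, 17, 23, 26, 33, 37}
Set B = {1, 3, 5, 6, 15, 23, 25, 26, 28, 29, 33}
A ∩ B = {6, 23, 26, 33}
|A ∩ B| = 4

4


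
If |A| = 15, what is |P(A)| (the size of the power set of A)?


The set has 15 elements.
The power set contains all possible subsets.
|P(A)| = 2^|A| = 2^15 = 32768

32768


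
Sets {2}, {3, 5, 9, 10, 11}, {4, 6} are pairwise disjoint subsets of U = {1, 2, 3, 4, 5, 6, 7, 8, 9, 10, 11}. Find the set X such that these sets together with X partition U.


U = {1, 2, 3, 4, 5, 6, 7, 8, 9, 10, 11}
Shown blocks: {2}, {3, 5, 9, 10, 11}, {4, 6}
A partition's blocks are pairwise disjoint and cover U, so the missing block = U \ (union of shown blocks).
Union of shown blocks: {2, 3, 4, 5, 6, 9, 10, 11}
Missing block = U \ (union) = {1, 7, 8}

{1, 7, 8}


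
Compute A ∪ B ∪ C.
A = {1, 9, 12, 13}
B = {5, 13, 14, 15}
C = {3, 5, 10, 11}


Set A = {1, 9, 12, 13}
Set B = {5, 13, 14, 15}
Set C = {3, 5, 10, 11}
First, A ∪ B = {1, 5, 9, 12, 13, 14, 15}
Then, (A ∪ B) ∪ C = {1, 3, 5, 9, 10, 11, 12, 13, 14, 15}

{1, 3, 5, 9, 10, 11, 12, 13, 14, 15}


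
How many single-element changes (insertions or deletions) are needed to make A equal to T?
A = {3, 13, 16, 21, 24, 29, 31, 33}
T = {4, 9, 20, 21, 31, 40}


Set A = {3, 13, 16, 21, 24, 29, 31, 33}
Set T = {4, 9, 20, 21, 31, 40}
Elements to remove from A (in A, not in T): {3, 13, 16, 24, 29, 33} → 6 removals
Elements to add to A (in T, not in A): {4, 9, 20, 40} → 4 additions
Total edits = 6 + 4 = 10

10


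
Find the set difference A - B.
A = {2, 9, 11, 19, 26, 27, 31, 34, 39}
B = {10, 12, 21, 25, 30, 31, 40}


Set A = {2, 9, 11, 19, 26, 27, 31, 34, 39}
Set B = {10, 12, 21, 25, 30, 31, 40}
A \ B includes elements in A that are not in B.
Check each element of A:
2 (not in B, keep), 9 (not in B, keep), 11 (not in B, keep), 19 (not in B, keep), 26 (not in B, keep), 27 (not in B, keep), 31 (in B, remove), 34 (not in B, keep), 39 (not in B, keep)
A \ B = {2, 9, 11, 19, 26, 27, 34, 39}

{2, 9, 11, 19, 26, 27, 34, 39}


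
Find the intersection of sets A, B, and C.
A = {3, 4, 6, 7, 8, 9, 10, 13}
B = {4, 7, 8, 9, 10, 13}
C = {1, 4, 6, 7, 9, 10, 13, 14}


Set A = {3, 4, 6, 7, 8, 9, 10, 13}
Set B = {4, 7, 8, 9, 10, 13}
Set C = {1, 4, 6, 7, 9, 10, 13, 14}
First, A ∩ B = {4, 7, 8, 9, 10, 13}
Then, (A ∩ B) ∩ C = {4, 7, 9, 10, 13}

{4, 7, 9, 10, 13}


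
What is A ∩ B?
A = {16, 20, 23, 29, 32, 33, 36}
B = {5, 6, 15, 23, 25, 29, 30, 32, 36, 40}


Set A = {16, 20, 23, 29, 32, 33, 36}
Set B = {5, 6, 15, 23, 25, 29, 30, 32, 36, 40}
A ∩ B includes only elements in both sets.
Check each element of A against B:
16 ✗, 20 ✗, 23 ✓, 29 ✓, 32 ✓, 33 ✗, 36 ✓
A ∩ B = {23, 29, 32, 36}

{23, 29, 32, 36}


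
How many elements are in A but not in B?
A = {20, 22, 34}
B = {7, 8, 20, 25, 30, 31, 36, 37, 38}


Set A = {20, 22, 34}
Set B = {7, 8, 20, 25, 30, 31, 36, 37, 38}
A \ B = {22, 34}
|A \ B| = 2

2


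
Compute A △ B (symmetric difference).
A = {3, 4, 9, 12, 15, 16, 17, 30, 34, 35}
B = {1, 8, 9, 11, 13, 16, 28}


Set A = {3, 4, 9, 12, 15, 16, 17, 30, 34, 35}
Set B = {1, 8, 9, 11, 13, 16, 28}
A △ B = (A \ B) ∪ (B \ A)
Elements in A but not B: {3, 4, 12, 15, 17, 30, 34, 35}
Elements in B but not A: {1, 8, 11, 13, 28}
A △ B = {1, 3, 4, 8, 11, 12, 13, 15, 17, 28, 30, 34, 35}

{1, 3, 4, 8, 11, 12, 13, 15, 17, 28, 30, 34, 35}


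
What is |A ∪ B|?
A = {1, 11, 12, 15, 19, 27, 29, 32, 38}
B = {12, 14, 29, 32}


Set A = {1, 11, 12, 15, 19, 27, 29, 32, 38}, |A| = 9
Set B = {12, 14, 29, 32}, |B| = 4
A ∩ B = {12, 29, 32}, |A ∩ B| = 3
|A ∪ B| = |A| + |B| - |A ∩ B| = 9 + 4 - 3 = 10

10


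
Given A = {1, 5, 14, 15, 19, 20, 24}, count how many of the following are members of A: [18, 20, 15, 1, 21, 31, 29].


Set A = {1, 5, 14, 15, 19, 20, 24}
Candidates: [18, 20, 15, 1, 21, 31, 29]
Check each candidate:
18 ∉ A, 20 ∈ A, 15 ∈ A, 1 ∈ A, 21 ∉ A, 31 ∉ A, 29 ∉ A
Count of candidates in A: 3

3


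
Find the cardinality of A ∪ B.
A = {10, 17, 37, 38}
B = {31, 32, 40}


Set A = {10, 17, 37, 38}, |A| = 4
Set B = {31, 32, 40}, |B| = 3
A ∩ B = {}, |A ∩ B| = 0
|A ∪ B| = |A| + |B| - |A ∩ B| = 4 + 3 - 0 = 7

7


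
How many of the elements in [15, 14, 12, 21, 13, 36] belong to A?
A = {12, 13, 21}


Set A = {12, 13, 21}
Candidates: [15, 14, 12, 21, 13, 36]
Check each candidate:
15 ∉ A, 14 ∉ A, 12 ∈ A, 21 ∈ A, 13 ∈ A, 36 ∉ A
Count of candidates in A: 3

3


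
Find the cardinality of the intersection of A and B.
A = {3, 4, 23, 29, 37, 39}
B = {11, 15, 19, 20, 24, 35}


Set A = {3, 4, 23, 29, 37, 39}
Set B = {11, 15, 19, 20, 24, 35}
A ∩ B = {}
|A ∩ B| = 0

0


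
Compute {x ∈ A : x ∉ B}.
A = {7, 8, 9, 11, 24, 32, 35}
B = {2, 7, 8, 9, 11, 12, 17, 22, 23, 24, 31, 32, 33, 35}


Set A = {7, 8, 9, 11, 24, 32, 35}
Set B = {2, 7, 8, 9, 11, 12, 17, 22, 23, 24, 31, 32, 33, 35}
Check each element of A against B:
7 ∈ B, 8 ∈ B, 9 ∈ B, 11 ∈ B, 24 ∈ B, 32 ∈ B, 35 ∈ B
Elements of A not in B: {}

{}


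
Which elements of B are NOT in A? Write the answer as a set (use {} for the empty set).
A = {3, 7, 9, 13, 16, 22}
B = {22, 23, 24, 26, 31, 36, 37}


Set A = {3, 7, 9, 13, 16, 22}
Set B = {22, 23, 24, 26, 31, 36, 37}
Check each element of B against A:
22 ∈ A, 23 ∉ A (include), 24 ∉ A (include), 26 ∉ A (include), 31 ∉ A (include), 36 ∉ A (include), 37 ∉ A (include)
Elements of B not in A: {23, 24, 26, 31, 36, 37}

{23, 24, 26, 31, 36, 37}


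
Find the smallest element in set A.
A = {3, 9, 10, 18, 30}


Set A = {3, 9, 10, 18, 30}
Elements in ascending order: 3, 9, 10, 18, 30
The smallest element is 3.

3


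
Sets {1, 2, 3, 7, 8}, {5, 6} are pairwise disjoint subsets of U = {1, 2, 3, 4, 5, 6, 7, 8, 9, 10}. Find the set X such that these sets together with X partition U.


U = {1, 2, 3, 4, 5, 6, 7, 8, 9, 10}
Shown blocks: {1, 2, 3, 7, 8}, {5, 6}
A partition's blocks are pairwise disjoint and cover U, so the missing block = U \ (union of shown blocks).
Union of shown blocks: {1, 2, 3, 5, 6, 7, 8}
Missing block = U \ (union) = {4, 9, 10}

{4, 9, 10}


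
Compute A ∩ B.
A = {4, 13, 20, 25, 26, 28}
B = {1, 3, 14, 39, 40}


Set A = {4, 13, 20, 25, 26, 28}
Set B = {1, 3, 14, 39, 40}
A ∩ B includes only elements in both sets.
Check each element of A against B:
4 ✗, 13 ✗, 20 ✗, 25 ✗, 26 ✗, 28 ✗
A ∩ B = {}

{}


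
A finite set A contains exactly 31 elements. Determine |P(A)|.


The set has 31 elements.
The power set contains all possible subsets.
|P(A)| = 2^|A| = 2^31 = 2147483648

2147483648


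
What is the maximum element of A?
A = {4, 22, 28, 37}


Set A = {4, 22, 28, 37}
Elements in ascending order: 4, 22, 28, 37
The largest element is 37.

37


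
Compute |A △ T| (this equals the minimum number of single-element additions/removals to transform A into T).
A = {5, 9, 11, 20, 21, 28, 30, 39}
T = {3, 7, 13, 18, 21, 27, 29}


Set A = {5, 9, 11, 20, 21, 28, 30, 39}
Set T = {3, 7, 13, 18, 21, 27, 29}
Elements to remove from A (in A, not in T): {5, 9, 11, 20, 28, 30, 39} → 7 removals
Elements to add to A (in T, not in A): {3, 7, 13, 18, 27, 29} → 6 additions
Total edits = 7 + 6 = 13

13


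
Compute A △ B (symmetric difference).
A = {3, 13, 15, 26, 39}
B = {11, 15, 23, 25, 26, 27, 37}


Set A = {3, 13, 15, 26, 39}
Set B = {11, 15, 23, 25, 26, 27, 37}
A △ B = (A \ B) ∪ (B \ A)
Elements in A but not B: {3, 13, 39}
Elements in B but not A: {11, 23, 25, 27, 37}
A △ B = {3, 11, 13, 23, 25, 27, 37, 39}

{3, 11, 13, 23, 25, 27, 37, 39}


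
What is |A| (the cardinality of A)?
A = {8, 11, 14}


Set A = {8, 11, 14}
Listing elements: 8, 11, 14
Counting: 3 elements
|A| = 3

3


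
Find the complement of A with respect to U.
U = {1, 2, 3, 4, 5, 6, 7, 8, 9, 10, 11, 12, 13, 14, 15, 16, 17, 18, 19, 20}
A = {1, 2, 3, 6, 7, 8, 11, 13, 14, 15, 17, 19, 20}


Universal set U = {1, 2, 3, 4, 5, 6, 7, 8, 9, 10, 11, 12, 13, 14, 15, 16, 17, 18, 19, 20}
Set A = {1, 2, 3, 6, 7, 8, 11, 13, 14, 15, 17, 19, 20}
A' = U \ A = elements in U but not in A
Checking each element of U:
1 (in A, exclude), 2 (in A, exclude), 3 (in A, exclude), 4 (not in A, include), 5 (not in A, include), 6 (in A, exclude), 7 (in A, exclude), 8 (in A, exclude), 9 (not in A, include), 10 (not in A, include), 11 (in A, exclude), 12 (not in A, include), 13 (in A, exclude), 14 (in A, exclude), 15 (in A, exclude), 16 (not in A, include), 17 (in A, exclude), 18 (not in A, include), 19 (in A, exclude), 20 (in A, exclude)
A' = {4, 5, 9, 10, 12, 16, 18}

{4, 5, 9, 10, 12, 16, 18}


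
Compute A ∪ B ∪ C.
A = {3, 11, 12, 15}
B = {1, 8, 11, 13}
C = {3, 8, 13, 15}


Set A = {3, 11, 12, 15}
Set B = {1, 8, 11, 13}
Set C = {3, 8, 13, 15}
First, A ∪ B = {1, 3, 8, 11, 12, 13, 15}
Then, (A ∪ B) ∪ C = {1, 3, 8, 11, 12, 13, 15}

{1, 3, 8, 11, 12, 13, 15}


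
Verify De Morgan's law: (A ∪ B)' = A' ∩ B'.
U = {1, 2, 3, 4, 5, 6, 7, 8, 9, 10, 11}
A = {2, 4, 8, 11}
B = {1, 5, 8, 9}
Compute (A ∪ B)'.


U = {1, 2, 3, 4, 5, 6, 7, 8, 9, 10, 11}
A = {2, 4, 8, 11}, B = {1, 5, 8, 9}
A ∪ B = {1, 2, 4, 5, 8, 9, 11}
(A ∪ B)' = U \ (A ∪ B) = {3, 6, 7, 10}
Verification via A' ∩ B': A' = {1, 3, 5, 6, 7, 9, 10}, B' = {2, 3, 4, 6, 7, 10, 11}
A' ∩ B' = {3, 6, 7, 10} ✓

{3, 6, 7, 10}


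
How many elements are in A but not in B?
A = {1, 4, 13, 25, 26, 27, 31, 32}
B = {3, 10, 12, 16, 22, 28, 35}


Set A = {1, 4, 13, 25, 26, 27, 31, 32}
Set B = {3, 10, 12, 16, 22, 28, 35}
A \ B = {1, 4, 13, 25, 26, 27, 31, 32}
|A \ B| = 8

8


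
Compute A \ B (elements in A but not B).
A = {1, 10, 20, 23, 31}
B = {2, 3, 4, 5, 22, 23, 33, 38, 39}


Set A = {1, 10, 20, 23, 31}
Set B = {2, 3, 4, 5, 22, 23, 33, 38, 39}
A \ B includes elements in A that are not in B.
Check each element of A:
1 (not in B, keep), 10 (not in B, keep), 20 (not in B, keep), 23 (in B, remove), 31 (not in B, keep)
A \ B = {1, 10, 20, 31}

{1, 10, 20, 31}


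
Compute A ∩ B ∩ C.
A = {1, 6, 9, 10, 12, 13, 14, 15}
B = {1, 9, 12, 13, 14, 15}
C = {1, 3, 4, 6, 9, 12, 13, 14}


Set A = {1, 6, 9, 10, 12, 13, 14, 15}
Set B = {1, 9, 12, 13, 14, 15}
Set C = {1, 3, 4, 6, 9, 12, 13, 14}
First, A ∩ B = {1, 9, 12, 13, 14, 15}
Then, (A ∩ B) ∩ C = {1, 9, 12, 13, 14}

{1, 9, 12, 13, 14}


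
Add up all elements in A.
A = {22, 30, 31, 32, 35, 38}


Set A = {22, 30, 31, 32, 35, 38}
Sum = 22 + 30 + 31 + 32 + 35 + 38 = 188

188


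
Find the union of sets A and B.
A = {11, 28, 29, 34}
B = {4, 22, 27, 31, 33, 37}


Set A = {11, 28, 29, 34}
Set B = {4, 22, 27, 31, 33, 37}
A ∪ B includes all elements in either set.
Elements from A: {11, 28, 29, 34}
Elements from B not already included: {4, 22, 27, 31, 33, 37}
A ∪ B = {4, 11, 22, 27, 28, 29, 31, 33, 34, 37}

{4, 11, 22, 27, 28, 29, 31, 33, 34, 37}


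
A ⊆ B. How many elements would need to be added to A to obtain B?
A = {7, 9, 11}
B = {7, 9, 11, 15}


Set A = {7, 9, 11}, |A| = 3
Set B = {7, 9, 11, 15}, |B| = 4
Since A ⊆ B: B \ A = {15}
|B| - |A| = 4 - 3 = 1

1


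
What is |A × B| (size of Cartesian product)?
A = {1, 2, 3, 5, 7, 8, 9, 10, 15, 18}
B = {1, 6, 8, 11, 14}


Set A = {1, 2, 3, 5, 7, 8, 9, 10, 15, 18} has 10 elements.
Set B = {1, 6, 8, 11, 14} has 5 elements.
|A × B| = |A| × |B| = 10 × 5 = 50

50


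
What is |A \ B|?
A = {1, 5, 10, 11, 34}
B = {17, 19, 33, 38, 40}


Set A = {1, 5, 10, 11, 34}
Set B = {17, 19, 33, 38, 40}
A \ B = {1, 5, 10, 11, 34}
|A \ B| = 5

5


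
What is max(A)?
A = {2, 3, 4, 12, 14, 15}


Set A = {2, 3, 4, 12, 14, 15}
Elements in ascending order: 2, 3, 4, 12, 14, 15
The largest element is 15.

15


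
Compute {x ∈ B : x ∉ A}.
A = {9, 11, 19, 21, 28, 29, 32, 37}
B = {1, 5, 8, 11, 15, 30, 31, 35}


Set A = {9, 11, 19, 21, 28, 29, 32, 37}
Set B = {1, 5, 8, 11, 15, 30, 31, 35}
Check each element of B against A:
1 ∉ A (include), 5 ∉ A (include), 8 ∉ A (include), 11 ∈ A, 15 ∉ A (include), 30 ∉ A (include), 31 ∉ A (include), 35 ∉ A (include)
Elements of B not in A: {1, 5, 8, 15, 30, 31, 35}

{1, 5, 8, 15, 30, 31, 35}


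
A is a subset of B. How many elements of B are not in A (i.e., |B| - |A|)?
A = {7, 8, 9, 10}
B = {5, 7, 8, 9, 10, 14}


Set A = {7, 8, 9, 10}, |A| = 4
Set B = {5, 7, 8, 9, 10, 14}, |B| = 6
Since A ⊆ B: B \ A = {5, 14}
|B| - |A| = 6 - 4 = 2

2


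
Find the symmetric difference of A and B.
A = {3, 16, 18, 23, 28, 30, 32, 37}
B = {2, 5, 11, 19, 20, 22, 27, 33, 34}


Set A = {3, 16, 18, 23, 28, 30, 32, 37}
Set B = {2, 5, 11, 19, 20, 22, 27, 33, 34}
A △ B = (A \ B) ∪ (B \ A)
Elements in A but not B: {3, 16, 18, 23, 28, 30, 32, 37}
Elements in B but not A: {2, 5, 11, 19, 20, 22, 27, 33, 34}
A △ B = {2, 3, 5, 11, 16, 18, 19, 20, 22, 23, 27, 28, 30, 32, 33, 34, 37}

{2, 3, 5, 11, 16, 18, 19, 20, 22, 23, 27, 28, 30, 32, 33, 34, 37}


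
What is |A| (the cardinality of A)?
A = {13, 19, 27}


Set A = {13, 19, 27}
Listing elements: 13, 19, 27
Counting: 3 elements
|A| = 3

3


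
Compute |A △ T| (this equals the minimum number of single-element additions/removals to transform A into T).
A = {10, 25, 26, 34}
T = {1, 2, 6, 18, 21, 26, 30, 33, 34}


Set A = {10, 25, 26, 34}
Set T = {1, 2, 6, 18, 21, 26, 30, 33, 34}
Elements to remove from A (in A, not in T): {10, 25} → 2 removals
Elements to add to A (in T, not in A): {1, 2, 6, 18, 21, 30, 33} → 7 additions
Total edits = 2 + 7 = 9

9


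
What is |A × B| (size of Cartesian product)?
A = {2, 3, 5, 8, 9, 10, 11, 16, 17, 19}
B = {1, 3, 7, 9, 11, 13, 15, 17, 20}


Set A = {2, 3, 5, 8, 9, 10, 11, 16, 17, 19} has 10 elements.
Set B = {1, 3, 7, 9, 11, 13, 15, 17, 20} has 9 elements.
|A × B| = |A| × |B| = 10 × 9 = 90

90


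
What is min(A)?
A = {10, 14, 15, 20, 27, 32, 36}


Set A = {10, 14, 15, 20, 27, 32, 36}
Elements in ascending order: 10, 14, 15, 20, 27, 32, 36
The smallest element is 10.

10


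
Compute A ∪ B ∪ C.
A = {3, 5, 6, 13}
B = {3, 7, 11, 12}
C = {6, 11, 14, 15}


Set A = {3, 5, 6, 13}
Set B = {3, 7, 11, 12}
Set C = {6, 11, 14, 15}
First, A ∪ B = {3, 5, 6, 7, 11, 12, 13}
Then, (A ∪ B) ∪ C = {3, 5, 6, 7, 11, 12, 13, 14, 15}

{3, 5, 6, 7, 11, 12, 13, 14, 15}


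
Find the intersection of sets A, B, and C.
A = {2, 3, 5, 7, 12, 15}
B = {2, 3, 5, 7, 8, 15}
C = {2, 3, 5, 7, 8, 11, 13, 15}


Set A = {2, 3, 5, 7, 12, 15}
Set B = {2, 3, 5, 7, 8, 15}
Set C = {2, 3, 5, 7, 8, 11, 13, 15}
First, A ∩ B = {2, 3, 5, 7, 15}
Then, (A ∩ B) ∩ C = {2, 3, 5, 7, 15}

{2, 3, 5, 7, 15}


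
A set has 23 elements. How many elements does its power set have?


The set has 23 elements.
The power set contains all possible subsets.
|P(A)| = 2^|A| = 2^23 = 8388608

8388608


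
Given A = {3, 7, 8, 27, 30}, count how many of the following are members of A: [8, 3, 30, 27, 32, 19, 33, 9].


Set A = {3, 7, 8, 27, 30}
Candidates: [8, 3, 30, 27, 32, 19, 33, 9]
Check each candidate:
8 ∈ A, 3 ∈ A, 30 ∈ A, 27 ∈ A, 32 ∉ A, 19 ∉ A, 33 ∉ A, 9 ∉ A
Count of candidates in A: 4

4


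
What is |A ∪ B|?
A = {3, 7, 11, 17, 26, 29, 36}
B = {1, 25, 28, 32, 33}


Set A = {3, 7, 11, 17, 26, 29, 36}, |A| = 7
Set B = {1, 25, 28, 32, 33}, |B| = 5
A ∩ B = {}, |A ∩ B| = 0
|A ∪ B| = |A| + |B| - |A ∩ B| = 7 + 5 - 0 = 12

12


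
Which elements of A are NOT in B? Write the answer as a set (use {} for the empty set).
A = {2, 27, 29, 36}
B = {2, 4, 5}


Set A = {2, 27, 29, 36}
Set B = {2, 4, 5}
Check each element of A against B:
2 ∈ B, 27 ∉ B (include), 29 ∉ B (include), 36 ∉ B (include)
Elements of A not in B: {27, 29, 36}

{27, 29, 36}


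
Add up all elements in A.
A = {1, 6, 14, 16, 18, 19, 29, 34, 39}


Set A = {1, 6, 14, 16, 18, 19, 29, 34, 39}
Sum = 1 + 6 + 14 + 16 + 18 + 19 + 29 + 34 + 39 = 176

176


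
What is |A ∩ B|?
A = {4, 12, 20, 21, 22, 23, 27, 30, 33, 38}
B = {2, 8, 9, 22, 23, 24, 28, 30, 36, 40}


Set A = {4, 12, 20, 21, 22, 23, 27, 30, 33, 38}
Set B = {2, 8, 9, 22, 23, 24, 28, 30, 36, 40}
A ∩ B = {22, 23, 30}
|A ∩ B| = 3

3


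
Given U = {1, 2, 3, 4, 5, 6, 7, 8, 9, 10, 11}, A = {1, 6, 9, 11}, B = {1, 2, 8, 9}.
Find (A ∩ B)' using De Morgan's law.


U = {1, 2, 3, 4, 5, 6, 7, 8, 9, 10, 11}
A = {1, 6, 9, 11}, B = {1, 2, 8, 9}
A ∩ B = {1, 9}
(A ∩ B)' = U \ (A ∩ B) = {2, 3, 4, 5, 6, 7, 8, 10, 11}
Verification via A' ∪ B': A' = {2, 3, 4, 5, 7, 8, 10}, B' = {3, 4, 5, 6, 7, 10, 11}
A' ∪ B' = {2, 3, 4, 5, 6, 7, 8, 10, 11} ✓

{2, 3, 4, 5, 6, 7, 8, 10, 11}


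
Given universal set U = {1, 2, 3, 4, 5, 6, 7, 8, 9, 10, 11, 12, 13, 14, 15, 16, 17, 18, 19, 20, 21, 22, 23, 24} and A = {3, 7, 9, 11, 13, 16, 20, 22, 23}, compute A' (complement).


Universal set U = {1, 2, 3, 4, 5, 6, 7, 8, 9, 10, 11, 12, 13, 14, 15, 16, 17, 18, 19, 20, 21, 22, 23, 24}
Set A = {3, 7, 9, 11, 13, 16, 20, 22, 23}
A' = U \ A = elements in U but not in A
Checking each element of U:
1 (not in A, include), 2 (not in A, include), 3 (in A, exclude), 4 (not in A, include), 5 (not in A, include), 6 (not in A, include), 7 (in A, exclude), 8 (not in A, include), 9 (in A, exclude), 10 (not in A, include), 11 (in A, exclude), 12 (not in A, include), 13 (in A, exclude), 14 (not in A, include), 15 (not in A, include), 16 (in A, exclude), 17 (not in A, include), 18 (not in A, include), 19 (not in A, include), 20 (in A, exclude), 21 (not in A, include), 22 (in A, exclude), 23 (in A, exclude), 24 (not in A, include)
A' = {1, 2, 4, 5, 6, 8, 10, 12, 14, 15, 17, 18, 19, 21, 24}

{1, 2, 4, 5, 6, 8, 10, 12, 14, 15, 17, 18, 19, 21, 24}


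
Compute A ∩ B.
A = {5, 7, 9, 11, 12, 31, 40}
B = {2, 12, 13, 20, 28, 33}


Set A = {5, 7, 9, 11, 12, 31, 40}
Set B = {2, 12, 13, 20, 28, 33}
A ∩ B includes only elements in both sets.
Check each element of A against B:
5 ✗, 7 ✗, 9 ✗, 11 ✗, 12 ✓, 31 ✗, 40 ✗
A ∩ B = {12}

{12}


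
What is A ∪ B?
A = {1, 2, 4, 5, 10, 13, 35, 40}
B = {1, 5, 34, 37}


Set A = {1, 2, 4, 5, 10, 13, 35, 40}
Set B = {1, 5, 34, 37}
A ∪ B includes all elements in either set.
Elements from A: {1, 2, 4, 5, 10, 13, 35, 40}
Elements from B not already included: {34, 37}
A ∪ B = {1, 2, 4, 5, 10, 13, 34, 35, 37, 40}

{1, 2, 4, 5, 10, 13, 34, 35, 37, 40}


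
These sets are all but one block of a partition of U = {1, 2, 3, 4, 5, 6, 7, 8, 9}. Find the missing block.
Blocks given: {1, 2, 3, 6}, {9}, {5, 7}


U = {1, 2, 3, 4, 5, 6, 7, 8, 9}
Shown blocks: {1, 2, 3, 6}, {9}, {5, 7}
A partition's blocks are pairwise disjoint and cover U, so the missing block = U \ (union of shown blocks).
Union of shown blocks: {1, 2, 3, 5, 6, 7, 9}
Missing block = U \ (union) = {4, 8}

{4, 8}


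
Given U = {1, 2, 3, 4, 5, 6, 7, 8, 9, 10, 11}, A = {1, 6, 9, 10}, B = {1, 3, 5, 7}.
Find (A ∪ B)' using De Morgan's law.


U = {1, 2, 3, 4, 5, 6, 7, 8, 9, 10, 11}
A = {1, 6, 9, 10}, B = {1, 3, 5, 7}
A ∪ B = {1, 3, 5, 6, 7, 9, 10}
(A ∪ B)' = U \ (A ∪ B) = {2, 4, 8, 11}
Verification via A' ∩ B': A' = {2, 3, 4, 5, 7, 8, 11}, B' = {2, 4, 6, 8, 9, 10, 11}
A' ∩ B' = {2, 4, 8, 11} ✓

{2, 4, 8, 11}


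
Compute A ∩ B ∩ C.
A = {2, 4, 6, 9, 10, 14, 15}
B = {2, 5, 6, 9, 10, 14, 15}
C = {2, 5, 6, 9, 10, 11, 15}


Set A = {2, 4, 6, 9, 10, 14, 15}
Set B = {2, 5, 6, 9, 10, 14, 15}
Set C = {2, 5, 6, 9, 10, 11, 15}
First, A ∩ B = {2, 6, 9, 10, 14, 15}
Then, (A ∩ B) ∩ C = {2, 6, 9, 10, 15}

{2, 6, 9, 10, 15}


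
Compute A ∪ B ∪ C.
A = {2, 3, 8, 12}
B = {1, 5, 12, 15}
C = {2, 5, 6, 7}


Set A = {2, 3, 8, 12}
Set B = {1, 5, 12, 15}
Set C = {2, 5, 6, 7}
First, A ∪ B = {1, 2, 3, 5, 8, 12, 15}
Then, (A ∪ B) ∪ C = {1, 2, 3, 5, 6, 7, 8, 12, 15}

{1, 2, 3, 5, 6, 7, 8, 12, 15}


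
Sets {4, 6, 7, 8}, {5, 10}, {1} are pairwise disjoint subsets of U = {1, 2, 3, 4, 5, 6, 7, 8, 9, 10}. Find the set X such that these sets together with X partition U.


U = {1, 2, 3, 4, 5, 6, 7, 8, 9, 10}
Shown blocks: {4, 6, 7, 8}, {5, 10}, {1}
A partition's blocks are pairwise disjoint and cover U, so the missing block = U \ (union of shown blocks).
Union of shown blocks: {1, 4, 5, 6, 7, 8, 10}
Missing block = U \ (union) = {2, 3, 9}

{2, 3, 9}


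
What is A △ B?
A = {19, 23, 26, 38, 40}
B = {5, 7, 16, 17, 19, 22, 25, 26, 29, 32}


Set A = {19, 23, 26, 38, 40}
Set B = {5, 7, 16, 17, 19, 22, 25, 26, 29, 32}
A △ B = (A \ B) ∪ (B \ A)
Elements in A but not B: {23, 38, 40}
Elements in B but not A: {5, 7, 16, 17, 22, 25, 29, 32}
A △ B = {5, 7, 16, 17, 22, 23, 25, 29, 32, 38, 40}

{5, 7, 16, 17, 22, 23, 25, 29, 32, 38, 40}


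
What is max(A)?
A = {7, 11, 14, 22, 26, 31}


Set A = {7, 11, 14, 22, 26, 31}
Elements in ascending order: 7, 11, 14, 22, 26, 31
The largest element is 31.

31


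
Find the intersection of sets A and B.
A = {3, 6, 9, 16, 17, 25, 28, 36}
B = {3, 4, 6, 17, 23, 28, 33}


Set A = {3, 6, 9, 16, 17, 25, 28, 36}
Set B = {3, 4, 6, 17, 23, 28, 33}
A ∩ B includes only elements in both sets.
Check each element of A against B:
3 ✓, 6 ✓, 9 ✗, 16 ✗, 17 ✓, 25 ✗, 28 ✓, 36 ✗
A ∩ B = {3, 6, 17, 28}

{3, 6, 17, 28}


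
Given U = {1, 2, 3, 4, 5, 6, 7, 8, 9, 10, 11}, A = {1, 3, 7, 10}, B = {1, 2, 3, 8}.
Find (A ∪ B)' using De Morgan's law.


U = {1, 2, 3, 4, 5, 6, 7, 8, 9, 10, 11}
A = {1, 3, 7, 10}, B = {1, 2, 3, 8}
A ∪ B = {1, 2, 3, 7, 8, 10}
(A ∪ B)' = U \ (A ∪ B) = {4, 5, 6, 9, 11}
Verification via A' ∩ B': A' = {2, 4, 5, 6, 8, 9, 11}, B' = {4, 5, 6, 7, 9, 10, 11}
A' ∩ B' = {4, 5, 6, 9, 11} ✓

{4, 5, 6, 9, 11}


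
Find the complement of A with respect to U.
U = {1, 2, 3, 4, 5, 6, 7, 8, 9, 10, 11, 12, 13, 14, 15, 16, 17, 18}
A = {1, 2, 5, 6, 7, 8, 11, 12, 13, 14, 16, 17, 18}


Universal set U = {1, 2, 3, 4, 5, 6, 7, 8, 9, 10, 11, 12, 13, 14, 15, 16, 17, 18}
Set A = {1, 2, 5, 6, 7, 8, 11, 12, 13, 14, 16, 17, 18}
A' = U \ A = elements in U but not in A
Checking each element of U:
1 (in A, exclude), 2 (in A, exclude), 3 (not in A, include), 4 (not in A, include), 5 (in A, exclude), 6 (in A, exclude), 7 (in A, exclude), 8 (in A, exclude), 9 (not in A, include), 10 (not in A, include), 11 (in A, exclude), 12 (in A, exclude), 13 (in A, exclude), 14 (in A, exclude), 15 (not in A, include), 16 (in A, exclude), 17 (in A, exclude), 18 (in A, exclude)
A' = {3, 4, 9, 10, 15}

{3, 4, 9, 10, 15}


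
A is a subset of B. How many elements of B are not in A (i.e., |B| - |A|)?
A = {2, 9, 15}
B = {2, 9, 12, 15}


Set A = {2, 9, 15}, |A| = 3
Set B = {2, 9, 12, 15}, |B| = 4
Since A ⊆ B: B \ A = {12}
|B| - |A| = 4 - 3 = 1

1


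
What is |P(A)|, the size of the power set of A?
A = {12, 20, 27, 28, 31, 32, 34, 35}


Set A = {12, 20, 27, 28, 31, 32, 34, 35}
|A| = 8
The power set P(A) contains all subsets of A.
|P(A)| = 2^|A| = 2^8 = 256

256


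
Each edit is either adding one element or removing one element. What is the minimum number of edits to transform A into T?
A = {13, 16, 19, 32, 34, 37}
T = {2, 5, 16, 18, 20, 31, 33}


Set A = {13, 16, 19, 32, 34, 37}
Set T = {2, 5, 16, 18, 20, 31, 33}
Elements to remove from A (in A, not in T): {13, 19, 32, 34, 37} → 5 removals
Elements to add to A (in T, not in A): {2, 5, 18, 20, 31, 33} → 6 additions
Total edits = 5 + 6 = 11

11


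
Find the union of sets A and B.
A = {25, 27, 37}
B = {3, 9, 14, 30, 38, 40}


Set A = {25, 27, 37}
Set B = {3, 9, 14, 30, 38, 40}
A ∪ B includes all elements in either set.
Elements from A: {25, 27, 37}
Elements from B not already included: {3, 9, 14, 30, 38, 40}
A ∪ B = {3, 9, 14, 25, 27, 30, 37, 38, 40}

{3, 9, 14, 25, 27, 30, 37, 38, 40}


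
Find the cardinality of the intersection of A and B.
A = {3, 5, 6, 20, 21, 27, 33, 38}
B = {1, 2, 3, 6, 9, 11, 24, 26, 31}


Set A = {3, 5, 6, 20, 21, 27, 33, 38}
Set B = {1, 2, 3, 6, 9, 11, 24, 26, 31}
A ∩ B = {3, 6}
|A ∩ B| = 2

2


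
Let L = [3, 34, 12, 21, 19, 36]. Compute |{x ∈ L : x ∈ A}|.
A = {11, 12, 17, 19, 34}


Set A = {11, 12, 17, 19, 34}
Candidates: [3, 34, 12, 21, 19, 36]
Check each candidate:
3 ∉ A, 34 ∈ A, 12 ∈ A, 21 ∉ A, 19 ∈ A, 36 ∉ A
Count of candidates in A: 3

3


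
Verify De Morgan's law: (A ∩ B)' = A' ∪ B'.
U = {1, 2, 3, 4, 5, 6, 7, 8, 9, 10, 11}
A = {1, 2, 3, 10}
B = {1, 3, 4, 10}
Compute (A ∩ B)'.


U = {1, 2, 3, 4, 5, 6, 7, 8, 9, 10, 11}
A = {1, 2, 3, 10}, B = {1, 3, 4, 10}
A ∩ B = {1, 3, 10}
(A ∩ B)' = U \ (A ∩ B) = {2, 4, 5, 6, 7, 8, 9, 11}
Verification via A' ∪ B': A' = {4, 5, 6, 7, 8, 9, 11}, B' = {2, 5, 6, 7, 8, 9, 11}
A' ∪ B' = {2, 4, 5, 6, 7, 8, 9, 11} ✓

{2, 4, 5, 6, 7, 8, 9, 11}


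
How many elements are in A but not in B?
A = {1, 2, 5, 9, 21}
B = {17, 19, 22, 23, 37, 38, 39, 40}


Set A = {1, 2, 5, 9, 21}
Set B = {17, 19, 22, 23, 37, 38, 39, 40}
A \ B = {1, 2, 5, 9, 21}
|A \ B| = 5

5


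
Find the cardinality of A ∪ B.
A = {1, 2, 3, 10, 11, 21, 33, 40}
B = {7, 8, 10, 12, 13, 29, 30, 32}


Set A = {1, 2, 3, 10, 11, 21, 33, 40}, |A| = 8
Set B = {7, 8, 10, 12, 13, 29, 30, 32}, |B| = 8
A ∩ B = {10}, |A ∩ B| = 1
|A ∪ B| = |A| + |B| - |A ∩ B| = 8 + 8 - 1 = 15

15


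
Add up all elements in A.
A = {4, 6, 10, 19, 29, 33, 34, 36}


Set A = {4, 6, 10, 19, 29, 33, 34, 36}
Sum = 4 + 6 + 10 + 19 + 29 + 33 + 34 + 36 = 171

171


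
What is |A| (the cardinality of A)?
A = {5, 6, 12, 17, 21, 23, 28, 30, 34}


Set A = {5, 6, 12, 17, 21, 23, 28, 30, 34}
Listing elements: 5, 6, 12, 17, 21, 23, 28, 30, 34
Counting: 9 elements
|A| = 9

9


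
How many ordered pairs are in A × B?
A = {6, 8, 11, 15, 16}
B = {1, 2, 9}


Set A = {6, 8, 11, 15, 16} has 5 elements.
Set B = {1, 2, 9} has 3 elements.
|A × B| = |A| × |B| = 5 × 3 = 15

15


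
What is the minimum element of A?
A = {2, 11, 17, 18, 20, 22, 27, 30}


Set A = {2, 11, 17, 18, 20, 22, 27, 30}
Elements in ascending order: 2, 11, 17, 18, 20, 22, 27, 30
The smallest element is 2.

2


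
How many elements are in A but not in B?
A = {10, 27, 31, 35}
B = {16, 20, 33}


Set A = {10, 27, 31, 35}
Set B = {16, 20, 33}
A \ B = {10, 27, 31, 35}
|A \ B| = 4

4


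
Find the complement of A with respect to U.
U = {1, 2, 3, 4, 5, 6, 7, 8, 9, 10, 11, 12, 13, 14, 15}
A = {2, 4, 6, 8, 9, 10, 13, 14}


Universal set U = {1, 2, 3, 4, 5, 6, 7, 8, 9, 10, 11, 12, 13, 14, 15}
Set A = {2, 4, 6, 8, 9, 10, 13, 14}
A' = U \ A = elements in U but not in A
Checking each element of U:
1 (not in A, include), 2 (in A, exclude), 3 (not in A, include), 4 (in A, exclude), 5 (not in A, include), 6 (in A, exclude), 7 (not in A, include), 8 (in A, exclude), 9 (in A, exclude), 10 (in A, exclude), 11 (not in A, include), 12 (not in A, include), 13 (in A, exclude), 14 (in A, exclude), 15 (not in A, include)
A' = {1, 3, 5, 7, 11, 12, 15}

{1, 3, 5, 7, 11, 12, 15}


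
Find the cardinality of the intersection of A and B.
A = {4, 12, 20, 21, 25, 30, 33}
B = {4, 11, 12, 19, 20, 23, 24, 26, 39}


Set A = {4, 12, 20, 21, 25, 30, 33}
Set B = {4, 11, 12, 19, 20, 23, 24, 26, 39}
A ∩ B = {4, 12, 20}
|A ∩ B| = 3

3


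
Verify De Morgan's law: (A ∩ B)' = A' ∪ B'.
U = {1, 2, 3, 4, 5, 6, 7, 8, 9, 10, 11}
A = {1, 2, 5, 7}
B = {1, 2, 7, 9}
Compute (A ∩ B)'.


U = {1, 2, 3, 4, 5, 6, 7, 8, 9, 10, 11}
A = {1, 2, 5, 7}, B = {1, 2, 7, 9}
A ∩ B = {1, 2, 7}
(A ∩ B)' = U \ (A ∩ B) = {3, 4, 5, 6, 8, 9, 10, 11}
Verification via A' ∪ B': A' = {3, 4, 6, 8, 9, 10, 11}, B' = {3, 4, 5, 6, 8, 10, 11}
A' ∪ B' = {3, 4, 5, 6, 8, 9, 10, 11} ✓

{3, 4, 5, 6, 8, 9, 10, 11}


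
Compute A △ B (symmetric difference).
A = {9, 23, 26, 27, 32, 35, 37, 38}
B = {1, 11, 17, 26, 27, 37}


Set A = {9, 23, 26, 27, 32, 35, 37, 38}
Set B = {1, 11, 17, 26, 27, 37}
A △ B = (A \ B) ∪ (B \ A)
Elements in A but not B: {9, 23, 32, 35, 38}
Elements in B but not A: {1, 11, 17}
A △ B = {1, 9, 11, 17, 23, 32, 35, 38}

{1, 9, 11, 17, 23, 32, 35, 38}


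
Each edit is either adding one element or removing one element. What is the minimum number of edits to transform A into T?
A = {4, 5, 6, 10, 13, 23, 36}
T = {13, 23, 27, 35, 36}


Set A = {4, 5, 6, 10, 13, 23, 36}
Set T = {13, 23, 27, 35, 36}
Elements to remove from A (in A, not in T): {4, 5, 6, 10} → 4 removals
Elements to add to A (in T, not in A): {27, 35} → 2 additions
Total edits = 4 + 2 = 6

6


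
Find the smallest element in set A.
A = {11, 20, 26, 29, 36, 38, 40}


Set A = {11, 20, 26, 29, 36, 38, 40}
Elements in ascending order: 11, 20, 26, 29, 36, 38, 40
The smallest element is 11.

11
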